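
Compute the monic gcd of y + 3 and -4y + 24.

1

Euclidean algorithm in ℚ[y]:
  y + 3 = (-1/4)(-4y + 24) + (9)
  -4y + 24 = (-(4/9)y + 8/3)(9) + (0)
The last nonzero remainder is the constant 9, so the polynomials are coprime and gcd = 1.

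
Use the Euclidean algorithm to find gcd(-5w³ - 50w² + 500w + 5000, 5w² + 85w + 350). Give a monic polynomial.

w + 10

By polynomial division,
  -5w³ - 50w² + 500w + 5000 = (-w + 7)(5w² + 85w + 350) + (255w + 2550)
  5w² + 85w + 350 = ((1/51)w + 7/51)(255w + 2550) + (0)
Last nonzero remainder: 255w + 2550. Dividing through by 255 gives the monic gcd w + 10.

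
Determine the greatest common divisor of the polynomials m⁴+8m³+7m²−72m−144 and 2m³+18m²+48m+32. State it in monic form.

Euclidean algorithm in ℚ[m]:
  m⁴+8m³+7m²−72m−144 = ((1/2)m−1/2)(2m³+18m²+48m+32) + (−8m²−64m−128)
  2m³+18m²+48m+32 = (−(1/4)m−1/4)(−8m²−64m−128) + (0)
Last nonzero remainder: −8m²−64m−128. Dividing through by −8 gives the monic gcd m²+8m+16.

m²+8m+16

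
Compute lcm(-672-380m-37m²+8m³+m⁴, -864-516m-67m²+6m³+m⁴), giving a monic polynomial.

6048+2748m-47m²-109m³-m⁴+m⁵

By polynomial division,
  m⁴+8m³-37m²-380m-672 = (m⁴+6m³-67m²-516m-864) + (2m³+30m²+136m+192)
  m⁴+6m³-67m²-516m-864 = ((1/2)m-9/2)(2m³+30m²+136m+192) + (0)
Last nonzero remainder: 2m³+30m²+136m+192. Dividing through by 2 gives the monic gcd m³+15m²+68m+96.
Then lcm(f, g) = f·g / gcd(f, g); expanding and making the result monic gives the answer.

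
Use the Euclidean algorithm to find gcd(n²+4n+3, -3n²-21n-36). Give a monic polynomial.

n+3

Euclidean algorithm in ℚ[n]:
  n²+4n+3 = (-1/3)(-3n²-21n-36) + (-3n-9)
  -3n²-21n-36 = (n+4)(-3n-9) + (0)
Last nonzero remainder: -3n-9. Dividing through by -3 gives the monic gcd n+3.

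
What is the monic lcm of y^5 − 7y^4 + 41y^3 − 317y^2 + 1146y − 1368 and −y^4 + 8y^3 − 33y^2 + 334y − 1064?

Repeated division with remainder:
  y^5 − 7y^4 + 41y^3 − 317y^2 + 1146y − 1368 = (−y − 1)(−y^4 + 8y^3 − 33y^2 + 334y − 1064) + (16y^3 − 16y^2 + 416y − 2432)
  −y^4 + 8y^3 − 33y^2 + 334y − 1064 = (−(1/16)y + 7/16)(16y^3 − 16y^2 + 416y − 2432) + (0)
Last nonzero remainder: 16y^3 − 16y^2 + 416y − 2432. Dividing through by 16 gives the monic gcd y^3 − y^2 + 26y − 152.
Then lcm(f, g) = f·g / gcd(f, g); expanding and making the result monic gives the answer.

y^6 − 14y^5 + 90y^4 − 604y^3 + 3365y^2 − 9390y + 9576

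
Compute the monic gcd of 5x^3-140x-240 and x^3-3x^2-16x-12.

Repeated division with remainder:
  5x^3-140x-240 = (5)(x^3-3x^2-16x-12) + (15x^2-60x-180)
  x^3-3x^2-16x-12 = ((1/15)x+1/15)(15x^2-60x-180) + (0)
Last nonzero remainder: 15x^2-60x-180. Dividing through by 15 gives the monic gcd x^2-4x-12.

x^2-4x-12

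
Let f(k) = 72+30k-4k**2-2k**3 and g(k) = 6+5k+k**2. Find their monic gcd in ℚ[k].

Repeated division with remainder:
  -2k**3-4k**2+30k+72 = (-2k+6)(k**2+5k+6) + (12k+36)
  k**2+5k+6 = ((1/12)k+1/6)(12k+36) + (0)
Last nonzero remainder: 12k+36. Dividing through by 12 gives the monic gcd k+3.

3+k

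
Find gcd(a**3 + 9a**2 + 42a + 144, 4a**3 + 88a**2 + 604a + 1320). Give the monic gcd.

Repeated division with remainder:
  a**3 + 9a**2 + 42a + 144 = (1/4)(4a**3 + 88a**2 + 604a + 1320) + (-13a**2 - 109a - 186)
  4a**3 + 88a**2 + 604a + 1320 = (-(4/13)a - 708/169)(-13a**2 - 109a - 186) + ((15232/169)a + 91392/169)
  -13a**2 - 109a - 186 = (-(2197/15232)a - 5239/15232)((15232/169)a + 91392/169) + (0)
Last nonzero remainder: (15232/169)a + 91392/169. Dividing through by 15232/169 gives the monic gcd a + 6.

a + 6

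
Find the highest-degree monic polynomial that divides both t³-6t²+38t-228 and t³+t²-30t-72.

t-6

Repeated division with remainder:
  t³-6t²+38t-228 = (t³+t²-30t-72) + (-7t²+68t-156)
  t³+t²-30t-72 = (-(1/7)t-75/49)(-7t²+68t-156) + ((2538/49)t-15228/49)
  -7t²+68t-156 = (-(343/2538)t+637/1269)((2538/49)t-15228/49) + (0)
Last nonzero remainder: (2538/49)t-15228/49. Dividing through by 2538/49 gives the monic gcd t-6.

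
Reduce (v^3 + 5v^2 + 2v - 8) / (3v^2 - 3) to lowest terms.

(v^2 + 6v + 8)/(3v + 3)

Euclidean algorithm in ℚ[v]:
  v^3 + 5v^2 + 2v - 8 = ((1/3)v + 5/3)(3v^2 - 3) + (3v - 3)
  3v^2 - 3 = (v + 1)(3v - 3) + (0)
Last nonzero remainder: 3v - 3. Dividing through by 3 gives the monic gcd v - 1.
Cancel v - 1 from numerator and denominator to get the reduced form.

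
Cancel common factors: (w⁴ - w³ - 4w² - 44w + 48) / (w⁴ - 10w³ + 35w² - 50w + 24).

(w² + 4w + 12)/(w² - 5w + 6)

Apply the Euclidean algorithm:
  w⁴ - w³ - 4w² - 44w + 48 = (w⁴ - 10w³ + 35w² - 50w + 24) + (9w³ - 39w² + 6w + 24)
  w⁴ - 10w³ + 35w² - 50w + 24 = ((1/9)w - 17/27)(9w³ - 39w² + 6w + 24) + ((88/9)w² - (440/9)w + 352/9)
  9w³ - 39w² + 6w + 24 = ((81/88)w + 27/44)((88/9)w² - (440/9)w + 352/9) + (0)
Last nonzero remainder: (88/9)w² - (440/9)w + 352/9. Dividing through by 88/9 gives the monic gcd w² - 5w + 4.
Cancel w² - 5w + 4 from numerator and denominator to get the reduced form.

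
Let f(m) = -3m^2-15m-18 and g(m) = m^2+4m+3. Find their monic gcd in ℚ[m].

m+3

Repeated division with remainder:
  -3m^2-15m-18 = (-3)(m^2+4m+3) + (-3m-9)
  m^2+4m+3 = (-(1/3)m-1/3)(-3m-9) + (0)
Last nonzero remainder: -3m-9. Dividing through by -3 gives the monic gcd m+3.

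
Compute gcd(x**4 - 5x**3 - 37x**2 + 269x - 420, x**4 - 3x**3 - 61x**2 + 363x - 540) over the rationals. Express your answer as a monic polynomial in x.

Repeated division with remainder:
  x**4 - 5x**3 - 37x**2 + 269x - 420 = (x**4 - 3x**3 - 61x**2 + 363x - 540) + (-2x**3 + 24x**2 - 94x + 120)
  x**4 - 3x**3 - 61x**2 + 363x - 540 = (-(1/2)x - 9/2)(-2x**3 + 24x**2 - 94x + 120) + (0)
Last nonzero remainder: -2x**3 + 24x**2 - 94x + 120. Dividing through by -2 gives the monic gcd x**3 - 12x**2 + 47x - 60.

x**3 - 12x**2 + 47x - 60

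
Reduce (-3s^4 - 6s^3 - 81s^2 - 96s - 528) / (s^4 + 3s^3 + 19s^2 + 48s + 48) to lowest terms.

(-3s^2 - 6s - 33)/(s^2 + 3s + 3)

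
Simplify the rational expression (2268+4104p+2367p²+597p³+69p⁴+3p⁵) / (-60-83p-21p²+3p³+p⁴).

Apply the Euclidean algorithm:
  3p⁵+69p⁴+597p³+2367p²+4104p+2268 = (3p+60)(p⁴+3p³-21p²-83p-60) + (480p³+3876p²+9264p+5868)
  p⁴+3p³-21p²-83p-60 = ((1/480)p-203/19200)(480p³+3876p²+9264p+5868) + ((1089/1600)p²+(1089/400)p+3267/1600)
  480p³+3876p²+9264p+5868 = ((256000/363)p+1043200/363)((1089/1600)p²+(1089/400)p+3267/1600) + (0)
Last nonzero remainder: (1089/1600)p²+(1089/400)p+3267/1600. Dividing through by 1089/1600 gives the monic gcd p²+4p+3.
Cancel p²+4p+3 from numerator and denominator to get the reduced form.

(756+360p+57p²+3p³)/(-20-p+p²)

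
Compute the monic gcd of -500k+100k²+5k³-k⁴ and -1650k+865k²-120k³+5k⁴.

-10k+k²

By polynomial division,
  -k⁴+5k³+100k²-500k = (-1/5)(5k⁴-120k³+865k²-1650k) + (-19k³+273k²-830k)
  5k⁴-120k³+865k²-1650k = (-(5/19)k+915/361)(-19k³+273k²-830k) + (-(16380/361)k²+(163800/361)k)
  -19k³+273k²-830k = ((6859/16380)k-29963/16380)(-(16380/361)k²+(163800/361)k) + (0)
Last nonzero remainder: -(16380/361)k²+(163800/361)k. Dividing through by -16380/361 gives the monic gcd k²-10k.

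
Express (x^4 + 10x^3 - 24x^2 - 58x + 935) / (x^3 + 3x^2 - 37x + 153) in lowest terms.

Apply the Euclidean algorithm:
  x^4 + 10x^3 - 24x^2 - 58x + 935 = (x + 7)(x^3 + 3x^2 - 37x + 153) + (-8x^2 + 48x - 136)
  x^3 + 3x^2 - 37x + 153 = (-(1/8)x - 9/8)(-8x^2 + 48x - 136) + (0)
Last nonzero remainder: -8x^2 + 48x - 136. Dividing through by -8 gives the monic gcd x^2 - 6x + 17.
Cancel x^2 - 6x + 17 from numerator and denominator to get the reduced form.

(x^2 + 16x + 55)/(x + 9)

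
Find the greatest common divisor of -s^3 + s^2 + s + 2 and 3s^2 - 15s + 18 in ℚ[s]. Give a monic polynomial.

Apply the Euclidean algorithm:
  -s^3 + s^2 + s + 2 = (-(1/3)s - 4/3)(3s^2 - 15s + 18) + (-13s + 26)
  3s^2 - 15s + 18 = (-(3/13)s + 9/13)(-13s + 26) + (0)
Last nonzero remainder: -13s + 26. Dividing through by -13 gives the monic gcd s - 2.

s - 2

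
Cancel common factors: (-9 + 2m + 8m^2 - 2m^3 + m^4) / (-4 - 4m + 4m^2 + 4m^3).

By polynomial division,
  m^4 - 2m^3 + 8m^2 + 2m - 9 = ((1/4)m - 3/4)(4m^3 + 4m^2 - 4m - 4) + (12m^2 - 12)
  4m^3 + 4m^2 - 4m - 4 = ((1/3)m + 1/3)(12m^2 - 12) + (0)
Last nonzero remainder: 12m^2 - 12. Dividing through by 12 gives the monic gcd m^2 - 1.
Cancel m^2 - 1 from numerator and denominator to get the reduced form.

(9 - 2m + m^2)/(4 + 4m)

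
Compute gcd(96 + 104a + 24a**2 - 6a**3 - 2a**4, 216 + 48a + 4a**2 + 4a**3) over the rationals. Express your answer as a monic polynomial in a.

3 + a

Apply the Euclidean algorithm:
  -2a**4 - 6a**3 + 24a**2 + 104a + 96 = (-(1/2)a - 1)(4a**3 + 4a**2 + 48a + 216) + (52a**2 + 260a + 312)
  4a**3 + 4a**2 + 48a + 216 = ((1/13)a - 4/13)(52a**2 + 260a + 312) + (104a + 312)
  52a**2 + 260a + 312 = ((1/2)a + 1)(104a + 312) + (0)
Last nonzero remainder: 104a + 312. Dividing through by 104 gives the monic gcd a + 3.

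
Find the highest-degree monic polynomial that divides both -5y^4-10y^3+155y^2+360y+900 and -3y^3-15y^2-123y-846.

Euclidean algorithm in ℚ[y]:
  -5y^4-10y^3+155y^2+360y+900 = ((5/3)y-5)(-3y^3-15y^2-123y-846) + (285y^2+1155y-3330)
  -3y^3-15y^2-123y-846 = (-(1/95)y-18/1805)(285y^2+1155y-3330) + (-(52899/361)y-317394/361)
  285y^2+1155y-3330 = (-(34295/17633)y+66785/17633)(-(52899/361)y-317394/361) + (0)
Last nonzero remainder: -(52899/361)y-317394/361. Dividing through by -52899/361 gives the monic gcd y+6.

y+6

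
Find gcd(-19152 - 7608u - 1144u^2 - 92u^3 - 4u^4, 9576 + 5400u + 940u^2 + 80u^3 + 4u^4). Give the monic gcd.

798 + 184u + 17u^2 + u^3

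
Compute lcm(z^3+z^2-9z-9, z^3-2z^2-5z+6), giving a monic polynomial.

z^5+2z^4-10z^3-20z^2+9z+18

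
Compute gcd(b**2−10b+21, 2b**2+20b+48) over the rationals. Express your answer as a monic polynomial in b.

1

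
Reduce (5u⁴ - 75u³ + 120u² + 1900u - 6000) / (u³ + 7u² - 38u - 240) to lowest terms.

Euclidean algorithm in ℚ[u]:
  5u⁴ - 75u³ + 120u² + 1900u - 6000 = (5u - 110)(u³ + 7u² - 38u - 240) + (1080u² - 1080u - 32400)
  u³ + 7u² - 38u - 240 = ((1/1080)u + 1/135)(1080u² - 1080u - 32400) + (0)
Last nonzero remainder: 1080u² - 1080u - 32400. Dividing through by 1080 gives the monic gcd u² - u - 30.
Cancel u² - u - 30 from numerator and denominator to get the reduced form.

(5u² - 70u + 200)/(u + 8)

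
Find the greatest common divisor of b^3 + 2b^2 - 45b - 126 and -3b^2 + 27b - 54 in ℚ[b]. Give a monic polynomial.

Repeated division with remainder:
  b^3 + 2b^2 - 45b - 126 = (-(1/3)b - 11/3)(-3b^2 + 27b - 54) + (36b - 324)
  -3b^2 + 27b - 54 = (-(1/12)b)(36b - 324) + (-54)
  36b - 324 = (-(2/3)b + 6)(-54) + (0)
The last nonzero remainder is the constant -54, so the polynomials are coprime and gcd = 1.

1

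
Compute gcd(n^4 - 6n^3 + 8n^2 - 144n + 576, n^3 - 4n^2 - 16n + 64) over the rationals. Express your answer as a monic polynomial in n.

n - 4

Repeated division with remainder:
  n^4 - 6n^3 + 8n^2 - 144n + 576 = (n - 2)(n^3 - 4n^2 - 16n + 64) + (16n^2 - 240n + 704)
  n^3 - 4n^2 - 16n + 64 = ((1/16)n + 11/16)(16n^2 - 240n + 704) + (105n - 420)
  16n^2 - 240n + 704 = ((16/105)n - 176/105)(105n - 420) + (0)
Last nonzero remainder: 105n - 420. Dividing through by 105 gives the monic gcd n - 4.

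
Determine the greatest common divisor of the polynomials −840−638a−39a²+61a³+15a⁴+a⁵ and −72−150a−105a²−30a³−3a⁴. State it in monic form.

Repeated division with remainder:
  a⁵+15a⁴+61a³−39a²−638a−840 = (−(1/3)a−5/3)(−3a⁴−30a³−105a²−150a−72) + (−24a³−264a²−912a−960)
  −3a⁴−30a³−105a²−150a−72 = ((1/8)a−1/8)(−24a³−264a²−912a−960) + (−24a²−144a−192)
  −24a³−264a²−912a−960 = (a+5)(−24a²−144a−192) + (0)
Last nonzero remainder: −24a²−144a−192. Dividing through by −24 gives the monic gcd a²+6a+8.

8+6a+a²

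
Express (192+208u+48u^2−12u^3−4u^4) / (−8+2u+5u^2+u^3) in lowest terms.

(96+56u−4u^2−4u^3)/(−4+3u+u^2)

Apply the Euclidean algorithm:
  −4u^4−12u^3+48u^2+208u+192 = (−4u+8)(u^3+5u^2+2u−8) + (16u^2+160u+256)
  u^3+5u^2+2u−8 = ((1/16)u−5/16)(16u^2+160u+256) + (36u+72)
  16u^2+160u+256 = ((4/9)u+32/9)(36u+72) + (0)
Last nonzero remainder: 36u+72. Dividing through by 36 gives the monic gcd u+2.
Cancel u+2 from numerator and denominator to get the reduced form.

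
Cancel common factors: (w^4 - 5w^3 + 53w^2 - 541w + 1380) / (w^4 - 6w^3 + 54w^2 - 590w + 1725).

By polynomial division,
  w^4 - 5w^3 + 53w^2 - 541w + 1380 = (w^4 - 6w^3 + 54w^2 - 590w + 1725) + (w^3 - w^2 + 49w - 345)
  w^4 - 6w^3 + 54w^2 - 590w + 1725 = (w - 5)(w^3 - w^2 + 49w - 345) + (0)
The last nonzero remainder w^3 - w^2 + 49w - 345 is already monic.
Cancel w^3 - w^2 + 49w - 345 from numerator and denominator to get the reduced form.

(w - 4)/(w - 5)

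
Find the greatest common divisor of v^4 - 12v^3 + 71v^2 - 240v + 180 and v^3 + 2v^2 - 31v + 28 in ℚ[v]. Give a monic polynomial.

Apply the Euclidean algorithm:
  v^4 - 12v^3 + 71v^2 - 240v + 180 = (v - 14)(v^3 + 2v^2 - 31v + 28) + (130v^2 - 702v + 572)
  v^3 + 2v^2 - 31v + 28 = ((1/130)v + 37/650)(130v^2 - 702v + 572) + ((114/25)v - 114/25)
  130v^2 - 702v + 572 = ((1625/57)v - 7150/57)((114/25)v - 114/25) + (0)
Last nonzero remainder: (114/25)v - 114/25. Dividing through by 114/25 gives the monic gcd v - 1.

v - 1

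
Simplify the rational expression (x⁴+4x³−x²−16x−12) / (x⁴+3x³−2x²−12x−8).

Apply the Euclidean algorithm:
  x⁴+4x³−x²−16x−12 = (x⁴+3x³−2x²−12x−8) + (x³+x²−4x−4)
  x⁴+3x³−2x²−12x−8 = (x+2)(x³+x²−4x−4) + (0)
The last nonzero remainder x³+x²−4x−4 is already monic.
Cancel x³+x²−4x−4 from numerator and denominator to get the reduced form.

(x+3)/(x+2)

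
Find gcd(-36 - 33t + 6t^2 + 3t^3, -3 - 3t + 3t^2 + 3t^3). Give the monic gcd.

By polynomial division,
  3t^3 + 6t^2 - 33t - 36 = (3t^3 + 3t^2 - 3t - 3) + (3t^2 - 30t - 33)
  3t^3 + 3t^2 - 3t - 3 = (t + 11)(3t^2 - 30t - 33) + (360t + 360)
  3t^2 - 30t - 33 = ((1/120)t - 11/120)(360t + 360) + (0)
Last nonzero remainder: 360t + 360. Dividing through by 360 gives the monic gcd t + 1.

1 + t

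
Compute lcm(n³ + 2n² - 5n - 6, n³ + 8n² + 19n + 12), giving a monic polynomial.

n⁴ + 6n³ + 3n² - 26n - 24

Euclidean algorithm in ℚ[n]:
  n³ + 2n² - 5n - 6 = (n³ + 8n² + 19n + 12) + (-6n² - 24n - 18)
  n³ + 8n² + 19n + 12 = (-(1/6)n - 2/3)(-6n² - 24n - 18) + (0)
Last nonzero remainder: -6n² - 24n - 18. Dividing through by -6 gives the monic gcd n² + 4n + 3.
Then lcm(f, g) = f·g / gcd(f, g); expanding and making the result monic gives the answer.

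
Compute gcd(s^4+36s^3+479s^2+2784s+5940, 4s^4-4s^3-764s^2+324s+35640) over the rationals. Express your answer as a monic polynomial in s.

s^2+19s+90

Euclidean algorithm in ℚ[s]:
  s^4+36s^3+479s^2+2784s+5940 = (1/4)(4s^4-4s^3-764s^2+324s+35640) + (37s^3+670s^2+2703s-2970)
  4s^4-4s^3-764s^2+324s+35640 = ((4/37)s-2828/1369)(37s^3+670s^2+2703s-2970) + ((448800/1369)s^2+(8527200/1369)s+40392000/1369)
  37s^3+670s^2+2703s-2970 = ((50653/448800)s-1369/13600)((448800/1369)s^2+(8527200/1369)s+40392000/1369) + (0)
Last nonzero remainder: (448800/1369)s^2+(8527200/1369)s+40392000/1369. Dividing through by 448800/1369 gives the monic gcd s^2+19s+90.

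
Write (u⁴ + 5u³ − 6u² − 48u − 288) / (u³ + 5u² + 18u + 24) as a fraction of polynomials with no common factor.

By polynomial division,
  u⁴ + 5u³ − 6u² − 48u − 288 = (u)(u³ + 5u² + 18u + 24) + (−24u² − 72u − 288)
  u³ + 5u² + 18u + 24 = (−(1/24)u − 1/12)(−24u² − 72u − 288) + (0)
Last nonzero remainder: −24u² − 72u − 288. Dividing through by −24 gives the monic gcd u² + 3u + 12.
Cancel u² + 3u + 12 from numerator and denominator to get the reduced form.

(u² + 2u − 24)/(u + 2)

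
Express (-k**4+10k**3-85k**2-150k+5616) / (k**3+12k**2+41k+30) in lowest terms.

By polynomial division,
  -k**4+10k**3-85k**2-150k+5616 = (-k+22)(k**3+12k**2+41k+30) + (-308k**2-1022k+4956)
  k**3+12k**2+41k+30 = (-(1/308)k-191/6776)(-308k**2-1022k+4956) + ((13689/484)k+41067/242)
  -308k**2-1022k+4956 = (-(149072/13689)k+399784/13689)((13689/484)k+41067/242) + (0)
Last nonzero remainder: (13689/484)k+41067/242. Dividing through by 13689/484 gives the monic gcd k+6.
Cancel k+6 from numerator and denominator to get the reduced form.

(-k**3+16k**2-181k+936)/(k**2+6k+5)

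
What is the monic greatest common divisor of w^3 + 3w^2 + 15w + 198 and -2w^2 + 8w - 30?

Apply the Euclidean algorithm:
  w^3 + 3w^2 + 15w + 198 = (-(1/2)w - 7/2)(-2w^2 + 8w - 30) + (28w + 93)
  -2w^2 + 8w - 30 = (-(1/14)w + 205/392)(28w + 93) + (-30825/392)
  28w + 93 = (-(10976/30825)w - 12152/10275)(-30825/392) + (0)
The last nonzero remainder is the constant -30825/392, so the polynomials are coprime and gcd = 1.

1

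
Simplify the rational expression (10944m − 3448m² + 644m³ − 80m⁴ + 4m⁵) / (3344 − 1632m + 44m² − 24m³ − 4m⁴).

(−72m + 17m² − m³)/(−22 + 9m + m²)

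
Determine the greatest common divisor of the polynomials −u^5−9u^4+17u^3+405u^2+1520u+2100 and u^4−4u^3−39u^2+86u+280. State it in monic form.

u^2−2u−35

Repeated division with remainder:
  −u^5−9u^4+17u^3+405u^2+1520u+2100 = (−u−13)(u^4−4u^3−39u^2+86u+280) + (−74u^3−16u^2+2918u+5740)
  u^4−4u^3−39u^2+86u+280 = (−(1/74)u+78/1369)(−74u^3−16u^2+2918u+5740) + ((1840/1369)u^2−(3680/1369)u−64400/1369)
  −74u^3−16u^2+2918u+5740 = (−(50653/920)u−56129/460)((1840/1369)u^2−(3680/1369)u−64400/1369) + (0)
Last nonzero remainder: (1840/1369)u^2−(3680/1369)u−64400/1369. Dividing through by 1840/1369 gives the monic gcd u^2−2u−35.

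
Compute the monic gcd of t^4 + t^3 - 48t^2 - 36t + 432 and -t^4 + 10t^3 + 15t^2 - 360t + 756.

By polynomial division,
  t^4 + t^3 - 48t^2 - 36t + 432 = (-1)(-t^4 + 10t^3 + 15t^2 - 360t + 756) + (11t^3 - 33t^2 - 396t + 1188)
  -t^4 + 10t^3 + 15t^2 - 360t + 756 = (-(1/11)t + 7/11)(11t^3 - 33t^2 - 396t + 1188) + (0)
Last nonzero remainder: 11t^3 - 33t^2 - 396t + 1188. Dividing through by 11 gives the monic gcd t^3 - 3t^2 - 36t + 108.

t^3 - 3t^2 - 36t + 108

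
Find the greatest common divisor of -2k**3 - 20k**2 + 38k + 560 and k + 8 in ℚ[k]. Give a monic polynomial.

k + 8

By polynomial division,
  -2k**3 - 20k**2 + 38k + 560 = (-2k**2 - 4k + 70)(k + 8) + (0)
The last nonzero remainder k + 8 is already monic.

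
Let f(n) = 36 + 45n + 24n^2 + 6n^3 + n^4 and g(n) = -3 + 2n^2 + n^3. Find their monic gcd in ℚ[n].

3 + 3n + n^2

By polynomial division,
  n^4 + 6n^3 + 24n^2 + 45n + 36 = (n + 4)(n^3 + 2n^2 - 3) + (16n^2 + 48n + 48)
  n^3 + 2n^2 - 3 = ((1/16)n - 1/16)(16n^2 + 48n + 48) + (0)
Last nonzero remainder: 16n^2 + 48n + 48. Dividing through by 16 gives the monic gcd n^2 + 3n + 3.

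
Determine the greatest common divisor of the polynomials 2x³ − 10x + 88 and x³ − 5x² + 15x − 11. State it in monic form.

By polynomial division,
  2x³ − 10x + 88 = (2)(x³ − 5x² + 15x − 11) + (10x² − 40x + 110)
  x³ − 5x² + 15x − 11 = ((1/10)x − 1/10)(10x² − 40x + 110) + (0)
Last nonzero remainder: 10x² − 40x + 110. Dividing through by 10 gives the monic gcd x² − 4x + 11.

x² − 4x + 11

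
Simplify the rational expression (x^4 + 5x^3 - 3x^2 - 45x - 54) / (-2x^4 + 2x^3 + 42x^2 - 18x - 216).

(-x - 2)/(2x - 8)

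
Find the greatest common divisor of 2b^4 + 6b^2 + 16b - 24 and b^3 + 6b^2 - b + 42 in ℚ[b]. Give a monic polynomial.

b^2 - b + 6

Repeated division with remainder:
  2b^4 + 6b^2 + 16b - 24 = (2b - 12)(b^3 + 6b^2 - b + 42) + (80b^2 - 80b + 480)
  b^3 + 6b^2 - b + 42 = ((1/80)b + 7/80)(80b^2 - 80b + 480) + (0)
Last nonzero remainder: 80b^2 - 80b + 480. Dividing through by 80 gives the monic gcd b^2 - b + 6.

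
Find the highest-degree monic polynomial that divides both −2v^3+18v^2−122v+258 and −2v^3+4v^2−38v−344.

Euclidean algorithm in ℚ[v]:
  −2v^3+18v^2−122v+258 = (−2v^3+4v^2−38v−344) + (14v^2−84v+602)
  −2v^3+4v^2−38v−344 = (−(1/7)v−4/7)(14v^2−84v+602) + (0)
Last nonzero remainder: 14v^2−84v+602. Dividing through by 14 gives the monic gcd v^2−6v+43.

v^2−6v+43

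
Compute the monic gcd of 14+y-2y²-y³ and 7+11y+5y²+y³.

7+4y+y²

Repeated division with remainder:
  -y³-2y²+y+14 = (-1)(y³+5y²+11y+7) + (3y²+12y+21)
  y³+5y²+11y+7 = ((1/3)y+1/3)(3y²+12y+21) + (0)
Last nonzero remainder: 3y²+12y+21. Dividing through by 3 gives the monic gcd y²+4y+7.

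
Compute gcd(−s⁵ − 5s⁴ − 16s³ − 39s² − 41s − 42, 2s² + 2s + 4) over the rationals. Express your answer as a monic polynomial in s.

By polynomial division,
  −s⁵ − 5s⁴ − 16s³ − 39s² − 41s − 42 = (−(1/2)s³ − 2s² − 5s − 21/2)(2s² + 2s + 4) + (0)
Last nonzero remainder: 2s² + 2s + 4. Dividing through by 2 gives the monic gcd s² + s + 2.

s² + s + 2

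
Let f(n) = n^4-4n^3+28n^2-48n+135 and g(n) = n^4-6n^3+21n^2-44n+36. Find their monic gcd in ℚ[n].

n^2-2n+9

Apply the Euclidean algorithm:
  n^4-4n^3+28n^2-48n+135 = (n^4-6n^3+21n^2-44n+36) + (2n^3+7n^2-4n+99)
  n^4-6n^3+21n^2-44n+36 = ((1/2)n-19/4)(2n^3+7n^2-4n+99) + ((225/4)n^2-(225/2)n+2025/4)
  2n^3+7n^2-4n+99 = ((8/225)n+44/225)((225/4)n^2-(225/2)n+2025/4) + (0)
Last nonzero remainder: (225/4)n^2-(225/2)n+2025/4. Dividing through by 225/4 gives the monic gcd n^2-2n+9.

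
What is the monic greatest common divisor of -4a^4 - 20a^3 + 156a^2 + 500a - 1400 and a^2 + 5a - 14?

Apply the Euclidean algorithm:
  -4a^4 - 20a^3 + 156a^2 + 500a - 1400 = (-4a^2 + 100)(a^2 + 5a - 14) + (0)
The last nonzero remainder a^2 + 5a - 14 is already monic.

a^2 + 5a - 14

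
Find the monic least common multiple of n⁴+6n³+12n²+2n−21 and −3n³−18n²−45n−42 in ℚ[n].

Euclidean algorithm in ℚ[n]:
  n⁴+6n³+12n²+2n−21 = (−(1/3)n)(−3n³−18n²−45n−42) + (−3n²−12n−21)
  −3n³−18n²−45n−42 = (n+2)(−3n²−12n−21) + (0)
Last nonzero remainder: −3n²−12n−21. Dividing through by −3 gives the monic gcd n²+4n+7.
Then lcm(f, g) = f·g / gcd(f, g); expanding and making the result monic gives the answer.

n⁵+8n⁴+24n³+26n²−17n−42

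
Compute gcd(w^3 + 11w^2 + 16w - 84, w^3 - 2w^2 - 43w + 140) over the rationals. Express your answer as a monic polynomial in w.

w + 7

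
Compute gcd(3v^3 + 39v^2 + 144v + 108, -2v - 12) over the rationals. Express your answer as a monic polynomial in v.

v + 6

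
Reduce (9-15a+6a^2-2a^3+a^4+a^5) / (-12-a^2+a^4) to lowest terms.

Apply the Euclidean algorithm:
  a^5+a^4-2a^3+6a^2-15a+9 = (a+1)(a^4-a^2-12) + (-a^3+7a^2-3a+21)
  a^4-a^2-12 = (-a-7)(-a^3+7a^2-3a+21) + (45a^2+135)
  -a^3+7a^2-3a+21 = (-(1/45)a+7/45)(45a^2+135) + (0)
Last nonzero remainder: 45a^2+135. Dividing through by 45 gives the monic gcd a^2+3.
Cancel a^2+3 from numerator and denominator to get the reduced form.

(3-5a+a^2+a^3)/(-4+a^2)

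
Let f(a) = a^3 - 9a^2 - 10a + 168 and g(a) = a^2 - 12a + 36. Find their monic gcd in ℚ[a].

a - 6

Repeated division with remainder:
  a^3 - 9a^2 - 10a + 168 = (a + 3)(a^2 - 12a + 36) + (-10a + 60)
  a^2 - 12a + 36 = (-(1/10)a + 3/5)(-10a + 60) + (0)
Last nonzero remainder: -10a + 60. Dividing through by -10 gives the monic gcd a - 6.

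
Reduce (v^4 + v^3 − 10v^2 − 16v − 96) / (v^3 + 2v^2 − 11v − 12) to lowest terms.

By polynomial division,
  v^4 + v^3 − 10v^2 − 16v − 96 = (v − 1)(v^3 + 2v^2 − 11v − 12) + (3v^2 − 15v − 108)
  v^3 + 2v^2 − 11v − 12 = ((1/3)v + 7/3)(3v^2 − 15v − 108) + (60v + 240)
  3v^2 − 15v − 108 = ((1/20)v − 9/20)(60v + 240) + (0)
Last nonzero remainder: 60v + 240. Dividing through by 60 gives the monic gcd v + 4.
Cancel v + 4 from numerator and denominator to get the reduced form.

(v^3 − 3v^2 + 2v − 24)/(v^2 − 2v − 3)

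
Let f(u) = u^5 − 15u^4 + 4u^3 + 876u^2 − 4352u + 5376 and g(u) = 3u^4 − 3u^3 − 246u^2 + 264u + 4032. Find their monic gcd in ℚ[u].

u^3 − 5u^2 − 62u + 336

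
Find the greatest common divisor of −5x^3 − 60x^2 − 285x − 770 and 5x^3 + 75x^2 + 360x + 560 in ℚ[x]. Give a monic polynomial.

x + 7

Repeated division with remainder:
  −5x^3 − 60x^2 − 285x − 770 = (−1)(5x^3 + 75x^2 + 360x + 560) + (15x^2 + 75x − 210)
  5x^3 + 75x^2 + 360x + 560 = ((1/3)x + 10/3)(15x^2 + 75x − 210) + (180x + 1260)
  15x^2 + 75x − 210 = ((1/12)x − 1/6)(180x + 1260) + (0)
Last nonzero remainder: 180x + 1260. Dividing through by 180 gives the monic gcd x + 7.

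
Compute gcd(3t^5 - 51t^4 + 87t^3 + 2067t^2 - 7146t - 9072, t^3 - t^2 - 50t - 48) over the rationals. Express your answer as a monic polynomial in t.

t^3 - t^2 - 50t - 48

Repeated division with remainder:
  3t^5 - 51t^4 + 87t^3 + 2067t^2 - 7146t - 9072 = (3t^2 - 48t + 189)(t^3 - t^2 - 50t - 48) + (0)
The last nonzero remainder t^3 - t^2 - 50t - 48 is already monic.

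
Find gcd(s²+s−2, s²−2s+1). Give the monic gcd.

s−1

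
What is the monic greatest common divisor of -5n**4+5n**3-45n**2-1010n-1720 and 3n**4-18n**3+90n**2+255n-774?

By polynomial division,
  -5n**4+5n**3-45n**2-1010n-1720 = (-5/3)(3n**4-18n**3+90n**2+255n-774) + (-25n**3+105n**2-585n-3010)
  3n**4-18n**3+90n**2+255n-774 = (-(3/25)n+27/125)(-25n**3+105n**2-585n-3010) + (-(72/25)n**2+(504/25)n-3096/25)
  -25n**3+105n**2-585n-3010 = ((625/72)n+875/36)(-(72/25)n**2+(504/25)n-3096/25) + (0)
Last nonzero remainder: -(72/25)n**2+(504/25)n-3096/25. Dividing through by -72/25 gives the monic gcd n**2-7n+43.

n**2-7n+43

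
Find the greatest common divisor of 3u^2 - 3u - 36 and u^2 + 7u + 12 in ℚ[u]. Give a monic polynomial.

u + 3

Repeated division with remainder:
  3u^2 - 3u - 36 = (3)(u^2 + 7u + 12) + (-24u - 72)
  u^2 + 7u + 12 = (-(1/24)u - 1/6)(-24u - 72) + (0)
Last nonzero remainder: -24u - 72. Dividing through by -24 gives the monic gcd u + 3.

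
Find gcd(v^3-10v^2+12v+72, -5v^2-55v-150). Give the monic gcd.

1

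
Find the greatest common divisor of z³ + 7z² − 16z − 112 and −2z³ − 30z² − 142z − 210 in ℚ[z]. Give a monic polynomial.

z + 7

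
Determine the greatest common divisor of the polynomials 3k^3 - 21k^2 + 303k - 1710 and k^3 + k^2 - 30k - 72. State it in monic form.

k - 6

By polynomial division,
  3k^3 - 21k^2 + 303k - 1710 = (3)(k^3 + k^2 - 30k - 72) + (-24k^2 + 393k - 1494)
  k^3 + k^2 - 30k - 72 = (-(1/24)k - 139/192)(-24k^2 + 393k - 1494) + ((12305/64)k - 36915/32)
  -24k^2 + 393k - 1494 = (-(1536/12305)k + 15936/12305)((12305/64)k - 36915/32) + (0)
Last nonzero remainder: (12305/64)k - 36915/32. Dividing through by 12305/64 gives the monic gcd k - 6.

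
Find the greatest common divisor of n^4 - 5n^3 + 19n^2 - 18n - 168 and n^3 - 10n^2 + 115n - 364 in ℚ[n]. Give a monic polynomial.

n - 4

Apply the Euclidean algorithm:
  n^4 - 5n^3 + 19n^2 - 18n - 168 = (n + 5)(n^3 - 10n^2 + 115n - 364) + (-46n^2 - 229n + 1652)
  n^3 - 10n^2 + 115n - 364 = (-(1/46)n + 689/2116)(-46n^2 - 229n + 1652) + ((477113/2116)n - 477113/529)
  -46n^2 - 229n + 1652 = (-(97336/477113)n - 124844/68159)((477113/2116)n - 477113/529) + (0)
Last nonzero remainder: (477113/2116)n - 477113/529. Dividing through by 477113/2116 gives the monic gcd n - 4.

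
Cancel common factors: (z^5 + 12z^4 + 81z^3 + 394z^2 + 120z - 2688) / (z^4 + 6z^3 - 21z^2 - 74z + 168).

(z^2 + 3z + 48)/(z - 3)

Euclidean algorithm in ℚ[z]:
  z^5 + 12z^4 + 81z^3 + 394z^2 + 120z - 2688 = (z + 6)(z^4 + 6z^3 - 21z^2 - 74z + 168) + (66z^3 + 594z^2 + 396z - 3696)
  z^4 + 6z^3 - 21z^2 - 74z + 168 = ((1/66)z - 1/22)(66z^3 + 594z^2 + 396z - 3696) + (0)
Last nonzero remainder: 66z^3 + 594z^2 + 396z - 3696. Dividing through by 66 gives the monic gcd z^3 + 9z^2 + 6z - 56.
Cancel z^3 + 9z^2 + 6z - 56 from numerator and denominator to get the reduced form.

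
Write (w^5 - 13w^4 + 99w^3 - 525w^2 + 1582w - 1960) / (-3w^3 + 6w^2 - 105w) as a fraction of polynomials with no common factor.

(-w^3 + 11w^2 - 42w + 56)/(3w)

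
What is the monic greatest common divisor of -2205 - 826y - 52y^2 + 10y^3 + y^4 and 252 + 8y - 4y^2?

Euclidean algorithm in ℚ[y]:
  y^4 + 10y^3 - 52y^2 - 826y - 2205 = (-(1/4)y^2 - 3y - 35/4)(-4y^2 + 8y + 252) + (0)
Last nonzero remainder: -4y^2 + 8y + 252. Dividing through by -4 gives the monic gcd y^2 - 2y - 63.

-63 - 2y + y^2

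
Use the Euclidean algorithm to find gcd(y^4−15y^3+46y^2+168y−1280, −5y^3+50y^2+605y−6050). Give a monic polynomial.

Euclidean algorithm in ℚ[y]:
  y^4−15y^3+46y^2+168y−1280 = (−(1/5)y+1)(−5y^3+50y^2+605y−6050) + (117y^2−1647y+4770)
  −5y^3+50y^2+605y−6050 = (−(5/117)y−265/1521)(117y^2−1647y+4770) + ((88200/169)y−882000/169)
  117y^2−1647y+4770 = ((2197/9800)y−8957/9800)((88200/169)y−882000/169) + (0)
Last nonzero remainder: (88200/169)y−882000/169. Dividing through by 88200/169 gives the monic gcd y−10.

y−10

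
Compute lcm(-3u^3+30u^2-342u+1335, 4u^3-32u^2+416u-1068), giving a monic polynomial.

u^4-13u^3+144u^2-787u+1335

By polynomial division,
  -3u^3+30u^2-342u+1335 = (-3/4)(4u^3-32u^2+416u-1068) + (6u^2-30u+534)
  4u^3-32u^2+416u-1068 = ((2/3)u-2)(6u^2-30u+534) + (0)
Last nonzero remainder: 6u^2-30u+534. Dividing through by 6 gives the monic gcd u^2-5u+89.
Then lcm(f, g) = f·g / gcd(f, g); expanding and making the result monic gives the answer.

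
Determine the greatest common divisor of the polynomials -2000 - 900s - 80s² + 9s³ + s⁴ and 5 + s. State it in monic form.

Repeated division with remainder:
  s⁴ + 9s³ - 80s² - 900s - 2000 = (s³ + 4s² - 100s - 400)(s + 5) + (0)
The last nonzero remainder s + 5 is already monic.

5 + s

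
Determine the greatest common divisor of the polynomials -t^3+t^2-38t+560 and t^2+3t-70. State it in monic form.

By polynomial division,
  -t^3+t^2-38t+560 = (-t+4)(t^2+3t-70) + (-120t+840)
  t^2+3t-70 = (-(1/120)t-1/12)(-120t+840) + (0)
Last nonzero remainder: -120t+840. Dividing through by -120 gives the monic gcd t-7.

t-7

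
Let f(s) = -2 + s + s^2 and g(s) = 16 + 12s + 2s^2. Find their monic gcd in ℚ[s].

2 + s

Repeated division with remainder:
  s^2 + s - 2 = (1/2)(2s^2 + 12s + 16) + (-5s - 10)
  2s^2 + 12s + 16 = (-(2/5)s - 8/5)(-5s - 10) + (0)
Last nonzero remainder: -5s - 10. Dividing through by -5 gives the monic gcd s + 2.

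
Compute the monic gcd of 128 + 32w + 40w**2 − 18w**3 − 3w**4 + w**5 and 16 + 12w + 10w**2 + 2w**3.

8 + 6w + 5w**2 + w**3

Repeated division with remainder:
  w**5 − 3w**4 − 18w**3 + 40w**2 + 32w + 128 = ((1/2)w**2 − 4w + 8)(2w**3 + 10w**2 + 12w + 16) + (0)
Last nonzero remainder: 2w**3 + 10w**2 + 12w + 16. Dividing through by 2 gives the monic gcd w**3 + 5w**2 + 6w + 8.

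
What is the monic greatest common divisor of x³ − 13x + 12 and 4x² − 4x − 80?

x + 4

Euclidean algorithm in ℚ[x]:
  x³ − 13x + 12 = ((1/4)x + 1/4)(4x² − 4x − 80) + (8x + 32)
  4x² − 4x − 80 = ((1/2)x − 5/2)(8x + 32) + (0)
Last nonzero remainder: 8x + 32. Dividing through by 8 gives the monic gcd x + 4.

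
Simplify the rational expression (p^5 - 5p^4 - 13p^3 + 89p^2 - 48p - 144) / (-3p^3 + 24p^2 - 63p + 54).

(-p^3 - p^2 + 16p + 16)/(3p - 6)

Apply the Euclidean algorithm:
  p^5 - 5p^4 - 13p^3 + 89p^2 - 48p - 144 = (-(1/3)p^2 - p + 10/3)(-3p^3 + 24p^2 - 63p + 54) + (-36p^2 + 216p - 324)
  -3p^3 + 24p^2 - 63p + 54 = ((1/12)p - 1/6)(-36p^2 + 216p - 324) + (0)
Last nonzero remainder: -36p^2 + 216p - 324. Dividing through by -36 gives the monic gcd p^2 - 6p + 9.
Cancel p^2 - 6p + 9 from numerator and denominator to get the reduced form.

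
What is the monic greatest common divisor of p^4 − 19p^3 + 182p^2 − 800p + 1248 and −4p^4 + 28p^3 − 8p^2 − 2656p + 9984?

p^3 − 15p^2 + 122p − 312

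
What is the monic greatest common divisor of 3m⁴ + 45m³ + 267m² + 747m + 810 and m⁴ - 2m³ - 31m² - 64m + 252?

m² + 7m + 18

Euclidean algorithm in ℚ[m]:
  3m⁴ + 45m³ + 267m² + 747m + 810 = (3)(m⁴ - 2m³ - 31m² - 64m + 252) + (51m³ + 360m² + 939m + 54)
  m⁴ - 2m³ - 31m² - 64m + 252 = ((1/51)m - 154/867)(51m³ + 360m² + 939m + 54) + ((4200/289)m² + (29400/289)m + 75600/289)
  51m³ + 360m² + 939m + 54 = ((4913/1400)m + 289/1400)((4200/289)m² + (29400/289)m + 75600/289) + (0)
Last nonzero remainder: (4200/289)m² + (29400/289)m + 75600/289. Dividing through by 4200/289 gives the monic gcd m² + 7m + 18.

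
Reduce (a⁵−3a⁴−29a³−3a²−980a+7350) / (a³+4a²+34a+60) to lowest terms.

(a³−5a²−49a+245)/(a+2)

Apply the Euclidean algorithm:
  a⁵−3a⁴−29a³−3a²−980a+7350 = (a²−7a−35)(a³+4a²+34a+60) + (315a²+630a+9450)
  a³+4a²+34a+60 = ((1/315)a+2/315)(315a²+630a+9450) + (0)
Last nonzero remainder: 315a²+630a+9450. Dividing through by 315 gives the monic gcd a²+2a+30.
Cancel a²+2a+30 from numerator and denominator to get the reduced form.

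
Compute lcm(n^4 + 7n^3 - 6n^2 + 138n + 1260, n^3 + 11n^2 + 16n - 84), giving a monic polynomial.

n^5 + 5n^4 - 20n^3 + 150n^2 + 984n - 2520

Apply the Euclidean algorithm:
  n^4 + 7n^3 - 6n^2 + 138n + 1260 = (n - 4)(n^3 + 11n^2 + 16n - 84) + (22n^2 + 286n + 924)
  n^3 + 11n^2 + 16n - 84 = ((1/22)n - 1/11)(22n^2 + 286n + 924) + (0)
Last nonzero remainder: 22n^2 + 286n + 924. Dividing through by 22 gives the monic gcd n^2 + 13n + 42.
Then lcm(f, g) = f·g / gcd(f, g); expanding and making the result monic gives the answer.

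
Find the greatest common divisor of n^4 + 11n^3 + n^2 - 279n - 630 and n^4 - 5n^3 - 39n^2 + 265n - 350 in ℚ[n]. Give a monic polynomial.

n^2 + 2n - 35

Repeated division with remainder:
  n^4 + 11n^3 + n^2 - 279n - 630 = (n^4 - 5n^3 - 39n^2 + 265n - 350) + (16n^3 + 40n^2 - 544n - 280)
  n^4 - 5n^3 - 39n^2 + 265n - 350 = ((1/16)n - 15/32)(16n^3 + 40n^2 - 544n - 280) + ((55/4)n^2 + (55/2)n - 1925/4)
  16n^3 + 40n^2 - 544n - 280 = ((64/55)n + 32/55)((55/4)n^2 + (55/2)n - 1925/4) + (0)
Last nonzero remainder: (55/4)n^2 + (55/2)n - 1925/4. Dividing through by 55/4 gives the monic gcd n^2 + 2n - 35.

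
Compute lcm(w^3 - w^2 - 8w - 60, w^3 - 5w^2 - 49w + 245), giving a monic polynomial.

By polynomial division,
  w^3 - w^2 - 8w - 60 = (w^3 - 5w^2 - 49w + 245) + (4w^2 + 41w - 305)
  w^3 - 5w^2 - 49w + 245 = ((1/4)w - 61/16)(4w^2 + 41w - 305) + ((2937/16)w - 14685/16)
  4w^2 + 41w - 305 = ((64/2937)w + 976/2937)((2937/16)w - 14685/16) + (0)
Last nonzero remainder: (2937/16)w - 14685/16. Dividing through by 2937/16 gives the monic gcd w - 5.
Then lcm(f, g) = f·g / gcd(f, g); expanding and making the result monic gives the answer.

w^5 - w^4 - 57w^3 - 11w^2 + 392w + 2940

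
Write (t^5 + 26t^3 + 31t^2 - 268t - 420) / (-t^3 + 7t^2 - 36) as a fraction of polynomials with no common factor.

(-t^3 - t^2 - 33t - 70)/(t - 6)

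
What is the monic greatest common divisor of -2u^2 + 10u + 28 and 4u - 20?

By polynomial division,
  -2u^2 + 10u + 28 = (-(1/2)u)(4u - 20) + (28)
  4u - 20 = ((1/7)u - 5/7)(28) + (0)
The last nonzero remainder is the constant 28, so the polynomials are coprime and gcd = 1.

1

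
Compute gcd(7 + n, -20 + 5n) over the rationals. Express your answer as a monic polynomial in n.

Euclidean algorithm in ℚ[n]:
  n + 7 = (1/5)(5n - 20) + (11)
  5n - 20 = ((5/11)n - 20/11)(11) + (0)
The last nonzero remainder is the constant 11, so the polynomials are coprime and gcd = 1.

1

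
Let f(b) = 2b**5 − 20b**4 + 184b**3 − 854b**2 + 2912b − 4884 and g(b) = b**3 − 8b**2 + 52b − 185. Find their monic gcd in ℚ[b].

By polynomial division,
  2b**5 − 20b**4 + 184b**3 − 854b**2 + 2912b − 4884 = (2b**2 − 4b + 48)(b**3 − 8b**2 + 52b − 185) + (108b**2 − 324b + 3996)
  b**3 − 8b**2 + 52b − 185 = ((1/108)b − 5/108)(108b**2 − 324b + 3996) + (0)
Last nonzero remainder: 108b**2 − 324b + 3996. Dividing through by 108 gives the monic gcd b**2 − 3b + 37.

b**2 − 3b + 37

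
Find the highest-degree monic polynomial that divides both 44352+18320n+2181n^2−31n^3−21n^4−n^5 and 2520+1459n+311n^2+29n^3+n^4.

Repeated division with remainder:
  −n^5−21n^4−31n^3+2181n^2+18320n+44352 = (−n+8)(n^4+29n^3+311n^2+1459n+2520) + (48n^3+1152n^2+9168n+24192)
  n^4+29n^3+311n^2+1459n+2520 = ((1/48)n+5/48)(48n^3+1152n^2+9168n+24192) + (0)
Last nonzero remainder: 48n^3+1152n^2+9168n+24192. Dividing through by 48 gives the monic gcd n^3+24n^2+191n+504.

504+191n+24n^2+n^3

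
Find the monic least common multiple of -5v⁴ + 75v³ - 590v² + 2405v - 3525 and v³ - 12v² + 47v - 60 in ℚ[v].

v⁵ - 19v⁴ + 178v³ - 953v² + 2629v - 2820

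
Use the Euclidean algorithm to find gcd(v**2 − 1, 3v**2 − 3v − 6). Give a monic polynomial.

v + 1

Euclidean algorithm in ℚ[v]:
  v**2 − 1 = (1/3)(3v**2 − 3v − 6) + (v + 1)
  3v**2 − 3v − 6 = (3v − 6)(v + 1) + (0)
The last nonzero remainder v + 1 is already monic.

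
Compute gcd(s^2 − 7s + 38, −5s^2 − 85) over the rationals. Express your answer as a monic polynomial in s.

Repeated division with remainder:
  s^2 − 7s + 38 = (−1/5)(−5s^2 − 85) + (−7s + 21)
  −5s^2 − 85 = ((5/7)s + 15/7)(−7s + 21) + (−130)
  −7s + 21 = ((7/130)s − 21/130)(−130) + (0)
The last nonzero remainder is the constant −130, so the polynomials are coprime and gcd = 1.

1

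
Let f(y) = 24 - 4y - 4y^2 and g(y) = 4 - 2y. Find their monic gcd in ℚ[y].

-2 + y

By polynomial division,
  -4y^2 - 4y + 24 = (2y + 6)(-2y + 4) + (0)
Last nonzero remainder: -2y + 4. Dividing through by -2 gives the monic gcd y - 2.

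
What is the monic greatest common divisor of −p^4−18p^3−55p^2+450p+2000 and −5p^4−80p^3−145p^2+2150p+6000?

p^3+13p^2−10p−400

By polynomial division,
  −p^4−18p^3−55p^2+450p+2000 = (1/5)(−5p^4−80p^3−145p^2+2150p+6000) + (−2p^3−26p^2+20p+800)
  −5p^4−80p^3−145p^2+2150p+6000 = ((5/2)p+15/2)(−2p^3−26p^2+20p+800) + (0)
Last nonzero remainder: −2p^3−26p^2+20p+800. Dividing through by −2 gives the monic gcd p^3+13p^2−10p−400.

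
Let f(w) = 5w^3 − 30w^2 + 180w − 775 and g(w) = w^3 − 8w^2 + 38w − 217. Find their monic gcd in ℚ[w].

By polynomial division,
  5w^3 − 30w^2 + 180w − 775 = (5)(w^3 − 8w^2 + 38w − 217) + (10w^2 − 10w + 310)
  w^3 − 8w^2 + 38w − 217 = ((1/10)w − 7/10)(10w^2 − 10w + 310) + (0)
Last nonzero remainder: 10w^2 − 10w + 310. Dividing through by 10 gives the monic gcd w^2 − w + 31.

w^2 − w + 31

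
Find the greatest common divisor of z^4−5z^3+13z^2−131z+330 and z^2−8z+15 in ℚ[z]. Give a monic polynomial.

z^2−8z+15

By polynomial division,
  z^4−5z^3+13z^2−131z+330 = (z^2+3z+22)(z^2−8z+15) + (0)
The last nonzero remainder z^2−8z+15 is already monic.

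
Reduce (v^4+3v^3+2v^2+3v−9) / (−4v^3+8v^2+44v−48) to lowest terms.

(−v^2−v−3)/(4v−16)

By polynomial division,
  v^4+3v^3+2v^2+3v−9 = (−(1/4)v−5/4)(−4v^3+8v^2+44v−48) + (23v^2+46v−69)
  −4v^3+8v^2+44v−48 = (−(4/23)v+16/23)(23v^2+46v−69) + (0)
Last nonzero remainder: 23v^2+46v−69. Dividing through by 23 gives the monic gcd v^2+2v−3.
Cancel v^2+2v−3 from numerator and denominator to get the reduced form.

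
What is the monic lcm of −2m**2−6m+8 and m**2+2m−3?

m**3+6m**2+5m−12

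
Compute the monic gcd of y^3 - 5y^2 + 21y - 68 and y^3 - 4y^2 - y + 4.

y - 4

Repeated division with remainder:
  y^3 - 5y^2 + 21y - 68 = (y^3 - 4y^2 - y + 4) + (-y^2 + 22y - 72)
  y^3 - 4y^2 - y + 4 = (-y - 18)(-y^2 + 22y - 72) + (323y - 1292)
  -y^2 + 22y - 72 = (-(1/323)y + 18/323)(323y - 1292) + (0)
Last nonzero remainder: 323y - 1292. Dividing through by 323 gives the monic gcd y - 4.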